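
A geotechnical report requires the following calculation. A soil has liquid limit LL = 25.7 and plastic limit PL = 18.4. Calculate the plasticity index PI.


Using PI = LL - PL
PI = 25.7 - 18.4
PI = 7.3


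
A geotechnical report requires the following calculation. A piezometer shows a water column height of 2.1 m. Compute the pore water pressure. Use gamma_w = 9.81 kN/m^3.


Using u = gamma_w * h_w
u = 9.81 * 2.1
u = 20.6 kPa


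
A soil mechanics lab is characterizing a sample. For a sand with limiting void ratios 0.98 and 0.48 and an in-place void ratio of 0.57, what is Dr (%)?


Result: 82.0 %

Derivation:
Using Dr = (e_max - e) / (e_max - e_min) * 100
e_max - e = 0.98 - 0.57 = 0.41
e_max - e_min = 0.98 - 0.48 = 0.5
Dr = 0.41 / 0.5 * 100
Dr = 82.0 %


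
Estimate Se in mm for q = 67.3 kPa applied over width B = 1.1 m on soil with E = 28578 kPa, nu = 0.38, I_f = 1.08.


Using Se = q * B * (1 - nu^2) * I_f / E
1 - nu^2 = 1 - 0.38^2 = 0.8556
Se = 67.3 * 1.1 * 0.8556 * 1.08 / 28578
Se = 0.002394 m
Convert to mm: Se = 0.002394 * 1000 = 2.394 mm


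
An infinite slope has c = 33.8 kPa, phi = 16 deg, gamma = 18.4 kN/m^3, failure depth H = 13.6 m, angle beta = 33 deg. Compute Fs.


Result: 0.737

Derivation:
Using Fs = c / (gamma*H*sin(beta)*cos(beta)) + tan(phi)/tan(beta)
Cohesion contribution = 33.8 / (18.4*13.6*sin(33)*cos(33))
Cohesion contribution = 0.295706
Friction contribution = tan(16)/tan(33) = 0.441549
Fs = 0.295706 + 0.441549
Fs = 0.737


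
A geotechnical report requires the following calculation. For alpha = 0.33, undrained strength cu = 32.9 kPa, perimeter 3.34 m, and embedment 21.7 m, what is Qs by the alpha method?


Using Qs = alpha * cu * perimeter * L
Qs = 0.33 * 32.9 * 3.34 * 21.7
Qs = 786.89 kN


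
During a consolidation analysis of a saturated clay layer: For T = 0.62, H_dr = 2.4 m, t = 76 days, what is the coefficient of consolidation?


Result: 0.04699 m^2/day

Derivation:
Using cv = T * H_dr^2 / t
H_dr^2 = 2.4^2 = 5.76
cv = 0.62 * 5.76 / 76
cv = 0.04699 m^2/day


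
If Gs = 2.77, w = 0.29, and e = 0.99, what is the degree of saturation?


Result: 0.8114

Derivation:
Using S = Gs * w / e
S = 2.77 * 0.29 / 0.99
S = 0.8114


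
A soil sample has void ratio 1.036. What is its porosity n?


Result: 0.5088

Derivation:
Using the relation n = e / (1 + e)
n = 1.036 / (1 + 1.036)
n = 1.036 / 2.036
n = 0.5088


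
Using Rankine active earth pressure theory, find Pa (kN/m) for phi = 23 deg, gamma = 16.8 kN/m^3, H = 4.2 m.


Result: 64.91 kN/m

Derivation:
Compute active earth pressure coefficient:
Ka = tan^2(45 - phi/2) = tan^2(33.5) = 0.438092
Compute active force:
Pa = 0.5 * Ka * gamma * H^2
Pa = 0.5 * 0.438092 * 16.8 * 4.2^2
Pa = 64.91 kN/m


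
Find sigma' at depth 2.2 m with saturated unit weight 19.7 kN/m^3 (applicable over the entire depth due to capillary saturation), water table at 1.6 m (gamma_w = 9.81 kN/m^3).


Total stress = gamma_sat * depth
sigma = 19.7 * 2.2 = 43.34 kPa
Pore water pressure u = gamma_w * (depth - d_wt)
u = 9.81 * (2.2 - 1.6) = 5.886 kPa
Effective stress = sigma - u
sigma' = 43.34 - 5.886 = 37.45 kPa


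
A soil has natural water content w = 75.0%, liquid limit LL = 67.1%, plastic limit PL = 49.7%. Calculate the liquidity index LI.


First compute the plasticity index:
PI = LL - PL = 67.1 - 49.7 = 17.4
Then compute the liquidity index:
LI = (w - PL) / PI
LI = (75.0 - 49.7) / 17.4
LI = 1.454


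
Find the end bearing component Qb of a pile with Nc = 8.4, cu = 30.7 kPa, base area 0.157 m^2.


Result: 40.49 kN

Derivation:
Using Qb = Nc * cu * Ab
Qb = 8.4 * 30.7 * 0.157
Qb = 40.49 kN


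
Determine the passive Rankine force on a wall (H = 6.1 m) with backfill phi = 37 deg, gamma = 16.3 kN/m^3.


Compute passive earth pressure coefficient:
Kp = tan^2(45 + phi/2) = tan^2(63.5) = 4.022791
Compute passive force:
Pp = 0.5 * Kp * gamma * H^2
Pp = 0.5 * 4.022791 * 16.3 * 6.1^2
Pp = 1219.96 kN/m


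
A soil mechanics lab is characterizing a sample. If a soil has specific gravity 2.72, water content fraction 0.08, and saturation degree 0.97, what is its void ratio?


Using the relation e = Gs * w / S
e = 2.72 * 0.08 / 0.97
e = 0.2243


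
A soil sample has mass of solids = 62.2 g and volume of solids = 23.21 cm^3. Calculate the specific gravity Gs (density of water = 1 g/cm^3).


Using Gs = m_s / (V_s * rho_w)
Since rho_w = 1 g/cm^3:
Gs = 62.2 / 23.21
Gs = 2.68


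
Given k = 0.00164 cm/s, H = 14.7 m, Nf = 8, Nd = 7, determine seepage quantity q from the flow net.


Result: 0.0002755 m^3/s per m

Derivation:
Convert k to m/s for unit consistency with H:
k = 0.00164 cm/s = 0.00164 / 100 m/s = 1.64e-05 m/s
Using q = k * H * Nf / Nd
Nf / Nd = 8 / 7 = 1.1429
q = 1.64e-05 * 14.7 * 1.1429
q = 0.0002755 m^3/s per m


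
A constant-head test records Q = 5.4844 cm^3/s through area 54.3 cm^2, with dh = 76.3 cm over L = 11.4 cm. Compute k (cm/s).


Compute hydraulic gradient:
i = dh / L = 76.3 / 11.4 = 6.69298
Then apply Darcy's law:
k = Q / (A * i)
k = 5.4844 / (54.3 * 6.69298)
k = 5.4844 / 363.429
k = 0.015091 cm/s


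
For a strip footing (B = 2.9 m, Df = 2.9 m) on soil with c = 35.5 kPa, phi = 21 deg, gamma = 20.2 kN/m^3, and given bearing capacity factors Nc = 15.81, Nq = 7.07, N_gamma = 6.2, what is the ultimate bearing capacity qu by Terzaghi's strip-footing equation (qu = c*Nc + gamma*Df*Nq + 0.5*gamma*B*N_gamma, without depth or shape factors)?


Result: 1157.01 kPa

Derivation:
Compute qu = c*Nc + gamma*Df*Nq + 0.5*gamma*B*N_gamma
Term 1: 35.5 * 15.81 = 561.255
Term 2: 20.2 * 2.9 * 7.07 = 414.1606
Term 3: 0.5 * 20.2 * 2.9 * 6.2 = 181.598
qu = 561.255 + 414.1606 + 181.598
qu = 1157.01 kPa


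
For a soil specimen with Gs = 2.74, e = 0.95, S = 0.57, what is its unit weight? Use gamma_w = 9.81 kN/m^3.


Using gamma = gamma_w * (Gs + S*e) / (1 + e)
Numerator: Gs + S*e = 2.74 + 0.57*0.95 = 3.2815
Denominator: 1 + e = 1 + 0.95 = 1.95
gamma = 9.81 * 3.2815 / 1.95
gamma = 16.508 kN/m^3


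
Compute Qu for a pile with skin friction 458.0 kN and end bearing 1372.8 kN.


Result: 1830.8 kN

Derivation:
Using Qu = Qf + Qb
Qu = 458.0 + 1372.8
Qu = 1830.8 kN


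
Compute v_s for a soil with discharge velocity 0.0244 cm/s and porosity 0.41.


Result: 0.05951 cm/s

Derivation:
Using v_s = v_d / n
v_s = 0.0244 / 0.41
v_s = 0.05951 cm/s


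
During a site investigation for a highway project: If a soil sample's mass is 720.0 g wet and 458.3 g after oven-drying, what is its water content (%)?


Using w = (m_wet - m_dry) / m_dry * 100
m_wet - m_dry = 720.0 - 458.3 = 261.7 g
w = 261.7 / 458.3 * 100
w = 57.1 %


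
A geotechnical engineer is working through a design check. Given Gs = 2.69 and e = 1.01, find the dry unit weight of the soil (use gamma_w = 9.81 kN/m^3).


Using gamma_d = Gs * gamma_w / (1 + e)
gamma_d = 2.69 * 9.81 / (1 + 1.01)
gamma_d = 2.69 * 9.81 / 2.01
gamma_d = 13.129 kN/m^3


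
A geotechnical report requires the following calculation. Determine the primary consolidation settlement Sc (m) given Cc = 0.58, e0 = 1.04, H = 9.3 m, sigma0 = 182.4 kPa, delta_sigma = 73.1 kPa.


Result: 0.387 m

Derivation:
Using Sc = Cc * H / (1 + e0) * log10((sigma0 + delta_sigma) / sigma0)
Stress ratio = (182.4 + 73.1) / 182.4 = 1.40077
log10(1.40077) = 0.146366
Cc * H / (1 + e0) = 0.58 * 9.3 / (1 + 1.04) = 2.64412
Sc = 2.64412 * 0.146366
Sc = 0.387 m


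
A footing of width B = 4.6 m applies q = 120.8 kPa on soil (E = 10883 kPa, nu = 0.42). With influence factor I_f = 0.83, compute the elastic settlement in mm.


Using Se = q * B * (1 - nu^2) * I_f / E
1 - nu^2 = 1 - 0.42^2 = 0.8236
Se = 120.8 * 4.6 * 0.8236 * 0.83 / 10883
Se = 0.034904 m
Convert to mm: Se = 0.034904 * 1000 = 34.904 mm


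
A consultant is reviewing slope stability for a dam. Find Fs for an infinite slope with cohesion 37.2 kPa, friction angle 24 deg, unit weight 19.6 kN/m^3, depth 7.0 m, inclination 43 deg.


Using Fs = c / (gamma*H*sin(beta)*cos(beta)) + tan(phi)/tan(beta)
Cohesion contribution = 37.2 / (19.6*7.0*sin(43)*cos(43))
Cohesion contribution = 0.543598
Friction contribution = tan(24)/tan(43) = 0.477449
Fs = 0.543598 + 0.477449
Fs = 1.021


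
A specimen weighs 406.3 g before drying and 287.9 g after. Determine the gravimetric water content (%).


Using w = (m_wet - m_dry) / m_dry * 100
m_wet - m_dry = 406.3 - 287.9 = 118.4 g
w = 118.4 / 287.9 * 100
w = 41.13 %


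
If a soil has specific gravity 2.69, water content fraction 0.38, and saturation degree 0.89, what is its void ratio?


Using the relation e = Gs * w / S
e = 2.69 * 0.38 / 0.89
e = 1.1485


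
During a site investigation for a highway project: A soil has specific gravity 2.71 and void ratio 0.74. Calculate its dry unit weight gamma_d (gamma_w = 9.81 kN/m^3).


Using gamma_d = Gs * gamma_w / (1 + e)
gamma_d = 2.71 * 9.81 / (1 + 0.74)
gamma_d = 2.71 * 9.81 / 1.74
gamma_d = 15.279 kN/m^3


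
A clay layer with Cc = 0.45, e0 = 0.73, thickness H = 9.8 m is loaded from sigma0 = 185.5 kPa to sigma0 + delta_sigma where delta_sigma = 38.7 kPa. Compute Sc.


Result: 0.2098 m

Derivation:
Using Sc = Cc * H / (1 + e0) * log10((sigma0 + delta_sigma) / sigma0)
Stress ratio = (185.5 + 38.7) / 185.5 = 1.20863
log10(1.20863) = 0.0822917
Cc * H / (1 + e0) = 0.45 * 9.8 / (1 + 0.73) = 2.54913
Sc = 2.54913 * 0.0822917
Sc = 0.2098 m


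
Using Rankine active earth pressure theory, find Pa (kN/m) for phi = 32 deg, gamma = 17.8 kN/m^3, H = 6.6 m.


Compute active earth pressure coefficient:
Ka = tan^2(45 - phi/2) = tan^2(29.0) = 0.307259
Compute active force:
Pa = 0.5 * Ka * gamma * H^2
Pa = 0.5 * 0.307259 * 17.8 * 6.6^2
Pa = 119.12 kN/m


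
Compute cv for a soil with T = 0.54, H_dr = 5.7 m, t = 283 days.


Using cv = T * H_dr^2 / t
H_dr^2 = 5.7^2 = 32.49
cv = 0.54 * 32.49 / 283
cv = 0.062 m^2/day


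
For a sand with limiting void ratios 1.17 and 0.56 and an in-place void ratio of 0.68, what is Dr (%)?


Result: 80.33 %

Derivation:
Using Dr = (e_max - e) / (e_max - e_min) * 100
e_max - e = 1.17 - 0.68 = 0.49
e_max - e_min = 1.17 - 0.56 = 0.61
Dr = 0.49 / 0.61 * 100
Dr = 80.33 %


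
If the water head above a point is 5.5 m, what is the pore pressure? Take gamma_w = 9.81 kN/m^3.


Using u = gamma_w * h_w
u = 9.81 * 5.5
u = 53.96 kPa


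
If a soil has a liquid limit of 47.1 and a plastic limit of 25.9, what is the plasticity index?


Using PI = LL - PL
PI = 47.1 - 25.9
PI = 21.2


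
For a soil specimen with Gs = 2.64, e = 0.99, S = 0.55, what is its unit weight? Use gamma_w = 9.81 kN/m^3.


Using gamma = gamma_w * (Gs + S*e) / (1 + e)
Numerator: Gs + S*e = 2.64 + 0.55*0.99 = 3.1845
Denominator: 1 + e = 1 + 0.99 = 1.99
gamma = 9.81 * 3.1845 / 1.99
gamma = 15.698 kN/m^3


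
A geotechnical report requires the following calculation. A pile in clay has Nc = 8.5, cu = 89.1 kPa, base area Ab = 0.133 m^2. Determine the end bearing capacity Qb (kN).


Using Qb = Nc * cu * Ab
Qb = 8.5 * 89.1 * 0.133
Qb = 100.73 kN


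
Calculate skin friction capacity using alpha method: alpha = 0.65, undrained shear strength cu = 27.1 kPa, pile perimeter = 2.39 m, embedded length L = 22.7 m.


Using Qs = alpha * cu * perimeter * L
Qs = 0.65 * 27.1 * 2.39 * 22.7
Qs = 955.67 kN


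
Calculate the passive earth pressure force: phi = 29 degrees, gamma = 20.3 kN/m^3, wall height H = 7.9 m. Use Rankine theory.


Compute passive earth pressure coefficient:
Kp = tan^2(45 + phi/2) = tan^2(59.5) = 2.88206
Compute passive force:
Pp = 0.5 * Kp * gamma * H^2
Pp = 0.5 * 2.88206 * 20.3 * 7.9^2
Pp = 1825.67 kN/m


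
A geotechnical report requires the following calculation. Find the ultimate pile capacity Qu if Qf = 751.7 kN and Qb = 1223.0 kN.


Using Qu = Qf + Qb
Qu = 751.7 + 1223.0
Qu = 1974.7 kN


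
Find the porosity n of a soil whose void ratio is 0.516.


Using the relation n = e / (1 + e)
n = 0.516 / (1 + 0.516)
n = 0.516 / 1.516
n = 0.3404


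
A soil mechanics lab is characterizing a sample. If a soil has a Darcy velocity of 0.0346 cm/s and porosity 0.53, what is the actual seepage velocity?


Using v_s = v_d / n
v_s = 0.0346 / 0.53
v_s = 0.06528 cm/s


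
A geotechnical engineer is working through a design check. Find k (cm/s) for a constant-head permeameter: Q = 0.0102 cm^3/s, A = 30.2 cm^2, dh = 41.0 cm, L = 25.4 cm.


Result: 0.000209 cm/s

Derivation:
Compute hydraulic gradient:
i = dh / L = 41.0 / 25.4 = 1.61417
Then apply Darcy's law:
k = Q / (A * i)
k = 0.0102 / (30.2 * 1.61417)
k = 0.0102 / 48.748
k = 0.000209 cm/s


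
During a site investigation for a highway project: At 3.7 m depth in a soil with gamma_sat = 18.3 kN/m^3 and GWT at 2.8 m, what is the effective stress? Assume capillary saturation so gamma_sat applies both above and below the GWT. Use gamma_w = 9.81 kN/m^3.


Total stress = gamma_sat * depth
sigma = 18.3 * 3.7 = 67.71 kPa
Pore water pressure u = gamma_w * (depth - d_wt)
u = 9.81 * (3.7 - 2.8) = 8.829 kPa
Effective stress = sigma - u
sigma' = 67.71 - 8.829 = 58.88 kPa


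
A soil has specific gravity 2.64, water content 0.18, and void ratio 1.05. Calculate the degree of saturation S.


Result: 0.4526

Derivation:
Using S = Gs * w / e
S = 2.64 * 0.18 / 1.05
S = 0.4526


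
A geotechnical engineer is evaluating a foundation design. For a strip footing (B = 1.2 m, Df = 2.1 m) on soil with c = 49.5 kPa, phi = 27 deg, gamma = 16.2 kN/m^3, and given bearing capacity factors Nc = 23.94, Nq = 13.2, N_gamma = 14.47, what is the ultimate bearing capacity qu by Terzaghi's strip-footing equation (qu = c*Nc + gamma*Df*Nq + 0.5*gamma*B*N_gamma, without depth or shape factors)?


Compute qu = c*Nc + gamma*Df*Nq + 0.5*gamma*B*N_gamma
Term 1: 49.5 * 23.94 = 1185.03
Term 2: 16.2 * 2.1 * 13.2 = 449.064
Term 3: 0.5 * 16.2 * 1.2 * 14.47 = 140.6484
qu = 1185.03 + 449.064 + 140.6484
qu = 1774.74 kPa


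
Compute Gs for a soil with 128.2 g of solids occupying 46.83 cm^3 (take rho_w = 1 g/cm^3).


Using Gs = m_s / (V_s * rho_w)
Since rho_w = 1 g/cm^3:
Gs = 128.2 / 46.83
Gs = 2.738


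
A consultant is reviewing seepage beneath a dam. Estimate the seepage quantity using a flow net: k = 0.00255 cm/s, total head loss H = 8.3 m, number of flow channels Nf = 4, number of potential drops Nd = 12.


Result: 7.055e-05 m^3/s per m

Derivation:
Convert k to m/s for unit consistency with H:
k = 0.00255 cm/s = 0.00255 / 100 m/s = 2.55e-05 m/s
Using q = k * H * Nf / Nd
Nf / Nd = 4 / 12 = 0.3333
q = 2.55e-05 * 8.3 * 0.3333
q = 7.055e-05 m^3/s per m


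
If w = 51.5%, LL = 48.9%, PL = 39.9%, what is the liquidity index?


First compute the plasticity index:
PI = LL - PL = 48.9 - 39.9 = 9.0
Then compute the liquidity index:
LI = (w - PL) / PI
LI = (51.5 - 39.9) / 9.0
LI = 1.289


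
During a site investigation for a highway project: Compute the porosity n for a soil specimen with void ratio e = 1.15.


Result: 0.5349

Derivation:
Using the relation n = e / (1 + e)
n = 1.15 / (1 + 1.15)
n = 1.15 / 2.15
n = 0.5349


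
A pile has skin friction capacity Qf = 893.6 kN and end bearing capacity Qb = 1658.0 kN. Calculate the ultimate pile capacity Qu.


Using Qu = Qf + Qb
Qu = 893.6 + 1658.0
Qu = 2551.6 kN


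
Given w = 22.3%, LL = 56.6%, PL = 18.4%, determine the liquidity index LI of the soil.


First compute the plasticity index:
PI = LL - PL = 56.6 - 18.4 = 38.2
Then compute the liquidity index:
LI = (w - PL) / PI
LI = (22.3 - 18.4) / 38.2
LI = 0.102


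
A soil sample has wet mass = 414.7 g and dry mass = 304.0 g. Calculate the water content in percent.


Result: 36.41 %

Derivation:
Using w = (m_wet - m_dry) / m_dry * 100
m_wet - m_dry = 414.7 - 304.0 = 110.7 g
w = 110.7 / 304.0 * 100
w = 36.41 %


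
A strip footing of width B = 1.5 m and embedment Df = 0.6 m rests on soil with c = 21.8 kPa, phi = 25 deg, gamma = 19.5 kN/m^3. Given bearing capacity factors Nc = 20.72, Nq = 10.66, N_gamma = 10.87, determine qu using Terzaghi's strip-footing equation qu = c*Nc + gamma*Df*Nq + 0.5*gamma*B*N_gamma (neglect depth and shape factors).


Result: 735.39 kPa

Derivation:
Compute qu = c*Nc + gamma*Df*Nq + 0.5*gamma*B*N_gamma
Term 1: 21.8 * 20.72 = 451.696
Term 2: 19.5 * 0.6 * 10.66 = 124.722
Term 3: 0.5 * 19.5 * 1.5 * 10.87 = 158.97375
qu = 451.696 + 124.722 + 158.97375
qu = 735.39 kPa


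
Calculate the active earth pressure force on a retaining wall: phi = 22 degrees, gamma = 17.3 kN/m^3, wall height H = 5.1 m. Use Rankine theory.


Compute active earth pressure coefficient:
Ka = tan^2(45 - phi/2) = tan^2(34.0) = 0.454962
Compute active force:
Pa = 0.5 * Ka * gamma * H^2
Pa = 0.5 * 0.454962 * 17.3 * 5.1^2
Pa = 102.36 kN/m


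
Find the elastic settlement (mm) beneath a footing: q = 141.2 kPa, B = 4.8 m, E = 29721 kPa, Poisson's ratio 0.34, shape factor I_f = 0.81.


Result: 16.336 mm

Derivation:
Using Se = q * B * (1 - nu^2) * I_f / E
1 - nu^2 = 1 - 0.34^2 = 0.8844
Se = 141.2 * 4.8 * 0.8844 * 0.81 / 29721
Se = 0.016336 m
Convert to mm: Se = 0.016336 * 1000 = 16.336 mm


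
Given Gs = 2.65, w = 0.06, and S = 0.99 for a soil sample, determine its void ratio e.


Result: 0.1606

Derivation:
Using the relation e = Gs * w / S
e = 2.65 * 0.06 / 0.99
e = 0.1606


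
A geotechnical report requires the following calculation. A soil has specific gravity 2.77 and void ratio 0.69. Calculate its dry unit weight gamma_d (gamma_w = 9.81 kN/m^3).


Result: 16.079 kN/m^3

Derivation:
Using gamma_d = Gs * gamma_w / (1 + e)
gamma_d = 2.77 * 9.81 / (1 + 0.69)
gamma_d = 2.77 * 9.81 / 1.69
gamma_d = 16.079 kN/m^3


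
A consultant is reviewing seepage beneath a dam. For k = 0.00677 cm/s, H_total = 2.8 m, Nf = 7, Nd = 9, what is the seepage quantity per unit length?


Convert k to m/s for unit consistency with H:
k = 0.00677 cm/s = 0.00677 / 100 m/s = 6.77e-05 m/s
Using q = k * H * Nf / Nd
Nf / Nd = 7 / 9 = 0.7778
q = 6.77e-05 * 2.8 * 0.7778
q = 0.0001474 m^3/s per m


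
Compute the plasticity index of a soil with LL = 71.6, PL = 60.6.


Using PI = LL - PL
PI = 71.6 - 60.6
PI = 11.0


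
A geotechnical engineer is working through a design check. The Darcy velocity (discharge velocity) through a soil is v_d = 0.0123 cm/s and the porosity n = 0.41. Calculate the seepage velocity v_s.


Result: 0.03 cm/s

Derivation:
Using v_s = v_d / n
v_s = 0.0123 / 0.41
v_s = 0.03 cm/s


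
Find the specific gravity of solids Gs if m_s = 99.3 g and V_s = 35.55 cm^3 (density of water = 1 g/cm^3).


Using Gs = m_s / (V_s * rho_w)
Since rho_w = 1 g/cm^3:
Gs = 99.3 / 35.55
Gs = 2.793


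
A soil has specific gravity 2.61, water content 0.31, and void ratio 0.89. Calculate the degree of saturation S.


Using S = Gs * w / e
S = 2.61 * 0.31 / 0.89
S = 0.9091


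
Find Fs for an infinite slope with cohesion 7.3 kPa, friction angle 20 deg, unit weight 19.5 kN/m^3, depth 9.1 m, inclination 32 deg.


Result: 0.674

Derivation:
Using Fs = c / (gamma*H*sin(beta)*cos(beta)) + tan(phi)/tan(beta)
Cohesion contribution = 7.3 / (19.5*9.1*sin(32)*cos(32))
Cohesion contribution = 0.0915412
Friction contribution = tan(20)/tan(32) = 0.582474
Fs = 0.0915412 + 0.582474
Fs = 0.674


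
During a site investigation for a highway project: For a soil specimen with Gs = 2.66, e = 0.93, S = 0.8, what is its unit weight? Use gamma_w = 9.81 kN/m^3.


Using gamma = gamma_w * (Gs + S*e) / (1 + e)
Numerator: Gs + S*e = 2.66 + 0.8*0.93 = 3.404
Denominator: 1 + e = 1 + 0.93 = 1.93
gamma = 9.81 * 3.404 / 1.93
gamma = 17.302 kN/m^3


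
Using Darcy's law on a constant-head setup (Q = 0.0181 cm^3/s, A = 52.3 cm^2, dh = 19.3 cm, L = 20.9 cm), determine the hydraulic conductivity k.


Result: 0.000375 cm/s

Derivation:
Compute hydraulic gradient:
i = dh / L = 19.3 / 20.9 = 0.923445
Then apply Darcy's law:
k = Q / (A * i)
k = 0.0181 / (52.3 * 0.923445)
k = 0.0181 / 48.2962
k = 0.000375 cm/s


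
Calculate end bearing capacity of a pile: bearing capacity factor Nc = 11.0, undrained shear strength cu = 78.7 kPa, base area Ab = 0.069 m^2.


Result: 59.73 kN

Derivation:
Using Qb = Nc * cu * Ab
Qb = 11.0 * 78.7 * 0.069
Qb = 59.73 kN


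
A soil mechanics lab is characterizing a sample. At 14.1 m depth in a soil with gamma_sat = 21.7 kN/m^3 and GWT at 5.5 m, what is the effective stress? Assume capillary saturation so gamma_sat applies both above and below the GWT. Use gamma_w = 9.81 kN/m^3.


Total stress = gamma_sat * depth
sigma = 21.7 * 14.1 = 305.97 kPa
Pore water pressure u = gamma_w * (depth - d_wt)
u = 9.81 * (14.1 - 5.5) = 84.366 kPa
Effective stress = sigma - u
sigma' = 305.97 - 84.366 = 221.6 kPa


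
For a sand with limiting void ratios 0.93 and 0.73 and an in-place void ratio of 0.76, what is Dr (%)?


Result: 85.0 %

Derivation:
Using Dr = (e_max - e) / (e_max - e_min) * 100
e_max - e = 0.93 - 0.76 = 0.17
e_max - e_min = 0.93 - 0.73 = 0.2
Dr = 0.17 / 0.2 * 100
Dr = 85.0 %


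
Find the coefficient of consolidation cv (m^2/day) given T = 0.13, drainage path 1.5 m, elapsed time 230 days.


Using cv = T * H_dr^2 / t
H_dr^2 = 1.5^2 = 2.25
cv = 0.13 * 2.25 / 230
cv = 0.00127 m^2/day


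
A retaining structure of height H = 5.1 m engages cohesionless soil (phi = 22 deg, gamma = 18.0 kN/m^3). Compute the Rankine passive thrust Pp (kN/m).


Compute passive earth pressure coefficient:
Kp = tan^2(45 + phi/2) = tan^2(56.0) = 2.197987
Compute passive force:
Pp = 0.5 * Kp * gamma * H^2
Pp = 0.5 * 2.197987 * 18.0 * 5.1^2
Pp = 514.53 kN/m


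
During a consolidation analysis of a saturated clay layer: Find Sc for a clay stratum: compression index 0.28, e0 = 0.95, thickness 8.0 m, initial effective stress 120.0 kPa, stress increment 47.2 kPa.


Result: 0.1655 m

Derivation:
Using Sc = Cc * H / (1 + e0) * log10((sigma0 + delta_sigma) / sigma0)
Stress ratio = (120.0 + 47.2) / 120.0 = 1.39333
log10(1.39333) = 0.144055
Cc * H / (1 + e0) = 0.28 * 8.0 / (1 + 0.95) = 1.14872
Sc = 1.14872 * 0.144055
Sc = 0.1655 m


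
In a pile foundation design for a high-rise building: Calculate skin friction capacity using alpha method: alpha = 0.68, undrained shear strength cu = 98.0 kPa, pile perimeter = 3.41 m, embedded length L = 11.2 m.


Using Qs = alpha * cu * perimeter * L
Qs = 0.68 * 98.0 * 3.41 * 11.2
Qs = 2545.11 kN


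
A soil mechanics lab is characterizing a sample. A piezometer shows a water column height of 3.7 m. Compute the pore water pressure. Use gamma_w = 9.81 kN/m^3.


Result: 36.3 kPa

Derivation:
Using u = gamma_w * h_w
u = 9.81 * 3.7
u = 36.3 kPa


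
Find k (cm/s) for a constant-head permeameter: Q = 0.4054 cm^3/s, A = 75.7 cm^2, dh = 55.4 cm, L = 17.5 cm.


Compute hydraulic gradient:
i = dh / L = 55.4 / 17.5 = 3.16571
Then apply Darcy's law:
k = Q / (A * i)
k = 0.4054 / (75.7 * 3.16571)
k = 0.4054 / 239.645
k = 0.001692 cm/s


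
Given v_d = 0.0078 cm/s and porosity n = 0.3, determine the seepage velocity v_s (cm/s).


Result: 0.026 cm/s

Derivation:
Using v_s = v_d / n
v_s = 0.0078 / 0.3
v_s = 0.026 cm/s


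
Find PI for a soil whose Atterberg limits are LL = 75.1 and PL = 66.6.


Using PI = LL - PL
PI = 75.1 - 66.6
PI = 8.5


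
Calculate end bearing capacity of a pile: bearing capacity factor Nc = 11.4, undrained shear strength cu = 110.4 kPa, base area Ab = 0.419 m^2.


Using Qb = Nc * cu * Ab
Qb = 11.4 * 110.4 * 0.419
Qb = 527.34 kN


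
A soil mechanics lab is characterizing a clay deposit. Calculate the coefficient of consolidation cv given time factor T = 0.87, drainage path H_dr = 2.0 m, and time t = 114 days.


Using cv = T * H_dr^2 / t
H_dr^2 = 2.0^2 = 4.0
cv = 0.87 * 4.0 / 114
cv = 0.03053 m^2/day


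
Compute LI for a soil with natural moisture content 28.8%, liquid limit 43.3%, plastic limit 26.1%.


First compute the plasticity index:
PI = LL - PL = 43.3 - 26.1 = 17.2
Then compute the liquidity index:
LI = (w - PL) / PI
LI = (28.8 - 26.1) / 17.2
LI = 0.157


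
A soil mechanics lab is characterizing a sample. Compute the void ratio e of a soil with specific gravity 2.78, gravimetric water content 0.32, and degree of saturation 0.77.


Result: 1.1553

Derivation:
Using the relation e = Gs * w / S
e = 2.78 * 0.32 / 0.77
e = 1.1553


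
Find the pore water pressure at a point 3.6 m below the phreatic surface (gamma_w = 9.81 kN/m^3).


Result: 35.32 kPa

Derivation:
Using u = gamma_w * h_w
u = 9.81 * 3.6
u = 35.32 kPa


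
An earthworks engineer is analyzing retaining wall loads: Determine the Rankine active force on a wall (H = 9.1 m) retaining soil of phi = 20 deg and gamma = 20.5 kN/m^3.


Compute active earth pressure coefficient:
Ka = tan^2(45 - phi/2) = tan^2(35.0) = 0.490291
Compute active force:
Pa = 0.5 * Ka * gamma * H^2
Pa = 0.5 * 0.490291 * 20.5 * 9.1^2
Pa = 416.16 kN/m


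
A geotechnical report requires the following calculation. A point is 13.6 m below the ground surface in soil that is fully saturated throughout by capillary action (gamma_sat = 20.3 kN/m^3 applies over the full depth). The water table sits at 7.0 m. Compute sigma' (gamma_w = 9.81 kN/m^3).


Total stress = gamma_sat * depth
sigma = 20.3 * 13.6 = 276.08 kPa
Pore water pressure u = gamma_w * (depth - d_wt)
u = 9.81 * (13.6 - 7.0) = 64.746 kPa
Effective stress = sigma - u
sigma' = 276.08 - 64.746 = 211.33 kPa


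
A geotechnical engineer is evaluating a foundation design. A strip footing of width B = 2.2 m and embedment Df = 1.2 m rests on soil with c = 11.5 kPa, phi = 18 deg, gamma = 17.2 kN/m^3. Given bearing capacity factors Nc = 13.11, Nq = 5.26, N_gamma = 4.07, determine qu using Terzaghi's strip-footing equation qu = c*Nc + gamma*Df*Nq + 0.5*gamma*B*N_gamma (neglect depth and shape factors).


Compute qu = c*Nc + gamma*Df*Nq + 0.5*gamma*B*N_gamma
Term 1: 11.5 * 13.11 = 150.765
Term 2: 17.2 * 1.2 * 5.26 = 108.5664
Term 3: 0.5 * 17.2 * 2.2 * 4.07 = 77.0044
qu = 150.765 + 108.5664 + 77.0044
qu = 336.34 kPa


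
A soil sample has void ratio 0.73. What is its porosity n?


Using the relation n = e / (1 + e)
n = 0.73 / (1 + 0.73)
n = 0.73 / 1.73
n = 0.422


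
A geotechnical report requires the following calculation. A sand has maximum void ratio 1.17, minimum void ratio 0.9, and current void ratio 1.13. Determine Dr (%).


Using Dr = (e_max - e) / (e_max - e_min) * 100
e_max - e = 1.17 - 1.13 = 0.04
e_max - e_min = 1.17 - 0.9 = 0.27
Dr = 0.04 / 0.27 * 100
Dr = 14.81 %


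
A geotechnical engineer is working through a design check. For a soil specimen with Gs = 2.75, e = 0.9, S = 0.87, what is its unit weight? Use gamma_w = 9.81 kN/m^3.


Using gamma = gamma_w * (Gs + S*e) / (1 + e)
Numerator: Gs + S*e = 2.75 + 0.87*0.9 = 3.533
Denominator: 1 + e = 1 + 0.9 = 1.9
gamma = 9.81 * 3.533 / 1.9
gamma = 18.241 kN/m^3


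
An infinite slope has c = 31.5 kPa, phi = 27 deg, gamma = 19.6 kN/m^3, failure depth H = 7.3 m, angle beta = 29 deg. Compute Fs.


Using Fs = c / (gamma*H*sin(beta)*cos(beta)) + tan(phi)/tan(beta)
Cohesion contribution = 31.5 / (19.6*7.3*sin(29)*cos(29))
Cohesion contribution = 0.519208
Friction contribution = tan(27)/tan(29) = 0.919208
Fs = 0.519208 + 0.919208
Fs = 1.438


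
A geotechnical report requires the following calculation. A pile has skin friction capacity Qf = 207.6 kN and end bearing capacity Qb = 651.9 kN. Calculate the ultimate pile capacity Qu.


Result: 859.5 kN

Derivation:
Using Qu = Qf + Qb
Qu = 207.6 + 651.9
Qu = 859.5 kN


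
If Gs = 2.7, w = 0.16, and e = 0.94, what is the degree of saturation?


Using S = Gs * w / e
S = 2.7 * 0.16 / 0.94
S = 0.4596


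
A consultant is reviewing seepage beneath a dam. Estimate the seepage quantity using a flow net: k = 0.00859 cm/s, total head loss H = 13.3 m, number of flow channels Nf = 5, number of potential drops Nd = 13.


Result: 0.0004394 m^3/s per m

Derivation:
Convert k to m/s for unit consistency with H:
k = 0.00859 cm/s = 0.00859 / 100 m/s = 8.59e-05 m/s
Using q = k * H * Nf / Nd
Nf / Nd = 5 / 13 = 0.3846
q = 8.59e-05 * 13.3 * 0.3846
q = 0.0004394 m^3/s per m


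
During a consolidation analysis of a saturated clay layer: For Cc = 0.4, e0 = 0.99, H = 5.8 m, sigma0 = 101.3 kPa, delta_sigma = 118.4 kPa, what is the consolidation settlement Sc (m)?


Using Sc = Cc * H / (1 + e0) * log10((sigma0 + delta_sigma) / sigma0)
Stress ratio = (101.3 + 118.4) / 101.3 = 2.16881
log10(2.16881) = 0.336221
Cc * H / (1 + e0) = 0.4 * 5.8 / (1 + 0.99) = 1.16583
Sc = 1.16583 * 0.336221
Sc = 0.392 m


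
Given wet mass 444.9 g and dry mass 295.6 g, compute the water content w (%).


Using w = (m_wet - m_dry) / m_dry * 100
m_wet - m_dry = 444.9 - 295.6 = 149.3 g
w = 149.3 / 295.6 * 100
w = 50.51 %


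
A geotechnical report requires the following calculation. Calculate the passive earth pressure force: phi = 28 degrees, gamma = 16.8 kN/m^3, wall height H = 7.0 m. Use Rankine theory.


Compute passive earth pressure coefficient:
Kp = tan^2(45 + phi/2) = tan^2(59.0) = 2.769826
Compute passive force:
Pp = 0.5 * Kp * gamma * H^2
Pp = 0.5 * 2.769826 * 16.8 * 7.0^2
Pp = 1140.06 kN/m


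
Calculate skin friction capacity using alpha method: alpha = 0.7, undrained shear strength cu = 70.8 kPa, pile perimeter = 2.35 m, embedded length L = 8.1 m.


Using Qs = alpha * cu * perimeter * L
Qs = 0.7 * 70.8 * 2.35 * 8.1
Qs = 943.37 kN


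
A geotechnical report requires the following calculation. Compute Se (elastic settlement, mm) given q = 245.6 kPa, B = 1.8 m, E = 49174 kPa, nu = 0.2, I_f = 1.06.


Using Se = q * B * (1 - nu^2) * I_f / E
1 - nu^2 = 1 - 0.2^2 = 0.96
Se = 245.6 * 1.8 * 0.96 * 1.06 / 49174
Se = 0.009148 m
Convert to mm: Se = 0.009148 * 1000 = 9.148 mm


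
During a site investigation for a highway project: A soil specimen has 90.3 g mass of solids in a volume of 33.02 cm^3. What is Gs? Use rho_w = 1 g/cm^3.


Using Gs = m_s / (V_s * rho_w)
Since rho_w = 1 g/cm^3:
Gs = 90.3 / 33.02
Gs = 2.735


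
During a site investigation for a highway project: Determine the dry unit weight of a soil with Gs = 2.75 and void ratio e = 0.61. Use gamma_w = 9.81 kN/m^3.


Using gamma_d = Gs * gamma_w / (1 + e)
gamma_d = 2.75 * 9.81 / (1 + 0.61)
gamma_d = 2.75 * 9.81 / 1.61
gamma_d = 16.756 kN/m^3


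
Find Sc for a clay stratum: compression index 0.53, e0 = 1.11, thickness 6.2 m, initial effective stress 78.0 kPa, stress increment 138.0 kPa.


Using Sc = Cc * H / (1 + e0) * log10((sigma0 + delta_sigma) / sigma0)
Stress ratio = (78.0 + 138.0) / 78.0 = 2.76923
log10(2.76923) = 0.442359
Cc * H / (1 + e0) = 0.53 * 6.2 / (1 + 1.11) = 1.55735
Sc = 1.55735 * 0.442359
Sc = 0.6889 m


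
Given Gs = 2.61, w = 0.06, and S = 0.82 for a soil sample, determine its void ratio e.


Result: 0.191

Derivation:
Using the relation e = Gs * w / S
e = 2.61 * 0.06 / 0.82
e = 0.191


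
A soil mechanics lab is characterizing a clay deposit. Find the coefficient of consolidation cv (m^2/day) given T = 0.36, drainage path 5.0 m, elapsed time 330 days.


Using cv = T * H_dr^2 / t
H_dr^2 = 5.0^2 = 25.0
cv = 0.36 * 25.0 / 330
cv = 0.02727 m^2/day


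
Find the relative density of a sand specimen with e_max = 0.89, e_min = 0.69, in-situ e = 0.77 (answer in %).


Using Dr = (e_max - e) / (e_max - e_min) * 100
e_max - e = 0.89 - 0.77 = 0.12
e_max - e_min = 0.89 - 0.69 = 0.2
Dr = 0.12 / 0.2 * 100
Dr = 60.0 %


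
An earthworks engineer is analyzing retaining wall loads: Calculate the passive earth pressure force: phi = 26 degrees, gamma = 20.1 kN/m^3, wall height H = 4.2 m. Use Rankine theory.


Compute passive earth pressure coefficient:
Kp = tan^2(45 + phi/2) = tan^2(58.0) = 2.561071
Compute passive force:
Pp = 0.5 * Kp * gamma * H^2
Pp = 0.5 * 2.561071 * 20.1 * 4.2^2
Pp = 454.03 kN/m


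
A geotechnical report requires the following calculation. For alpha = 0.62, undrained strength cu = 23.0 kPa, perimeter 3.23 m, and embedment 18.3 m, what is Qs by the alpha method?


Using Qs = alpha * cu * perimeter * L
Qs = 0.62 * 23.0 * 3.23 * 18.3
Qs = 842.89 kN


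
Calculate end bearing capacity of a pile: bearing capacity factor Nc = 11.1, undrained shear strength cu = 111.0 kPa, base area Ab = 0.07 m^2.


Result: 86.25 kN

Derivation:
Using Qb = Nc * cu * Ab
Qb = 11.1 * 111.0 * 0.07
Qb = 86.25 kN


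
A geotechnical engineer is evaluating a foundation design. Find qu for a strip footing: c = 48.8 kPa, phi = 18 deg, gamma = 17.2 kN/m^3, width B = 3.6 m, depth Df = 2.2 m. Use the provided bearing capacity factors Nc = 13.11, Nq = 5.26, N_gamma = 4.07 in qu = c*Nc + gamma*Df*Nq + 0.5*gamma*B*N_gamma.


Compute qu = c*Nc + gamma*Df*Nq + 0.5*gamma*B*N_gamma
Term 1: 48.8 * 13.11 = 639.768
Term 2: 17.2 * 2.2 * 5.26 = 199.0384
Term 3: 0.5 * 17.2 * 3.6 * 4.07 = 126.0072
qu = 639.768 + 199.0384 + 126.0072
qu = 964.81 kPa


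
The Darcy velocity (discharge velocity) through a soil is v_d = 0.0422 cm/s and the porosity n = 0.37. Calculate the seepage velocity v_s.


Using v_s = v_d / n
v_s = 0.0422 / 0.37
v_s = 0.11405 cm/s


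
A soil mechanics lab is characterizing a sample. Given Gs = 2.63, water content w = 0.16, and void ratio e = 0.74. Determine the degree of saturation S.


Using S = Gs * w / e
S = 2.63 * 0.16 / 0.74
S = 0.5686


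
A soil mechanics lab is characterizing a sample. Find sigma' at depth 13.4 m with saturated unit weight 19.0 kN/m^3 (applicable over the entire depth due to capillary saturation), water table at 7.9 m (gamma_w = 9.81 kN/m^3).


Result: 200.65 kPa

Derivation:
Total stress = gamma_sat * depth
sigma = 19.0 * 13.4 = 254.6 kPa
Pore water pressure u = gamma_w * (depth - d_wt)
u = 9.81 * (13.4 - 7.9) = 53.955 kPa
Effective stress = sigma - u
sigma' = 254.6 - 53.955 = 200.65 kPa


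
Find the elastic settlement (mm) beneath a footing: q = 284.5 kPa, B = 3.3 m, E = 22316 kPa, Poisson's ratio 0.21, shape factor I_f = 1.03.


Result: 41.422 mm

Derivation:
Using Se = q * B * (1 - nu^2) * I_f / E
1 - nu^2 = 1 - 0.21^2 = 0.9559
Se = 284.5 * 3.3 * 0.9559 * 1.03 / 22316
Se = 0.041422 m
Convert to mm: Se = 0.041422 * 1000 = 41.422 mm


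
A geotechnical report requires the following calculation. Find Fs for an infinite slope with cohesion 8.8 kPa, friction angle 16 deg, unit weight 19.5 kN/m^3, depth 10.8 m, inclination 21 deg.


Result: 0.872

Derivation:
Using Fs = c / (gamma*H*sin(beta)*cos(beta)) + tan(phi)/tan(beta)
Cohesion contribution = 8.8 / (19.5*10.8*sin(21)*cos(21))
Cohesion contribution = 0.124895
Friction contribution = tan(16)/tan(21) = 0.746997
Fs = 0.124895 + 0.746997
Fs = 0.872


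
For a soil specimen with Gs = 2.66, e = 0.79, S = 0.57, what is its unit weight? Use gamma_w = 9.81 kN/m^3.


Using gamma = gamma_w * (Gs + S*e) / (1 + e)
Numerator: Gs + S*e = 2.66 + 0.57*0.79 = 3.1103
Denominator: 1 + e = 1 + 0.79 = 1.79
gamma = 9.81 * 3.1103 / 1.79
gamma = 17.046 kN/m^3


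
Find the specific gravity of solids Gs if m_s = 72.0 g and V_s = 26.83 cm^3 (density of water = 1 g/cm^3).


Using Gs = m_s / (V_s * rho_w)
Since rho_w = 1 g/cm^3:
Gs = 72.0 / 26.83
Gs = 2.684


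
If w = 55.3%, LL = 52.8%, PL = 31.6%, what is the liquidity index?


First compute the plasticity index:
PI = LL - PL = 52.8 - 31.6 = 21.2
Then compute the liquidity index:
LI = (w - PL) / PI
LI = (55.3 - 31.6) / 21.2
LI = 1.118


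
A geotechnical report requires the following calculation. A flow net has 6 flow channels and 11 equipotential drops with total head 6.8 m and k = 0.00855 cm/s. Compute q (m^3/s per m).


Result: 0.0003171 m^3/s per m

Derivation:
Convert k to m/s for unit consistency with H:
k = 0.00855 cm/s = 0.00855 / 100 m/s = 8.55e-05 m/s
Using q = k * H * Nf / Nd
Nf / Nd = 6 / 11 = 0.5455
q = 8.55e-05 * 6.8 * 0.5455
q = 0.0003171 m^3/s per m


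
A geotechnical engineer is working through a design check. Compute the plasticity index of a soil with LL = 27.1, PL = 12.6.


Result: 14.5

Derivation:
Using PI = LL - PL
PI = 27.1 - 12.6
PI = 14.5


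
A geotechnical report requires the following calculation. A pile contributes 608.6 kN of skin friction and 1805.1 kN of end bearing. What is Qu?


Using Qu = Qf + Qb
Qu = 608.6 + 1805.1
Qu = 2413.7 kN


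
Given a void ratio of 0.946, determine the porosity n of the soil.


Using the relation n = e / (1 + e)
n = 0.946 / (1 + 0.946)
n = 0.946 / 1.946
n = 0.4861


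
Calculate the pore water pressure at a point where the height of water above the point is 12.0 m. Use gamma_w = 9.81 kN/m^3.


Result: 117.72 kPa

Derivation:
Using u = gamma_w * h_w
u = 9.81 * 12.0
u = 117.72 kPa


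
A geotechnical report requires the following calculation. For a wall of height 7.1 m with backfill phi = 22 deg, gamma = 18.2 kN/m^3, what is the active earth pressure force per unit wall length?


Result: 208.71 kN/m

Derivation:
Compute active earth pressure coefficient:
Ka = tan^2(45 - phi/2) = tan^2(34.0) = 0.454962
Compute active force:
Pa = 0.5 * Ka * gamma * H^2
Pa = 0.5 * 0.454962 * 18.2 * 7.1^2
Pa = 208.71 kN/m


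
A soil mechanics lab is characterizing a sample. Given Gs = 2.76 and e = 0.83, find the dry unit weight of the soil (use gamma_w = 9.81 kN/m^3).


Using gamma_d = Gs * gamma_w / (1 + e)
gamma_d = 2.76 * 9.81 / (1 + 0.83)
gamma_d = 2.76 * 9.81 / 1.83
gamma_d = 14.795 kN/m^3


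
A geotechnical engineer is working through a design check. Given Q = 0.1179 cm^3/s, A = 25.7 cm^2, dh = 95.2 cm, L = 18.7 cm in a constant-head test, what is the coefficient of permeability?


Compute hydraulic gradient:
i = dh / L = 95.2 / 18.7 = 5.09091
Then apply Darcy's law:
k = Q / (A * i)
k = 0.1179 / (25.7 * 5.09091)
k = 0.1179 / 130.836
k = 0.000901 cm/s


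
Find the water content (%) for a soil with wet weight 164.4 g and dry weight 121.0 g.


Using w = (m_wet - m_dry) / m_dry * 100
m_wet - m_dry = 164.4 - 121.0 = 43.4 g
w = 43.4 / 121.0 * 100
w = 35.87 %


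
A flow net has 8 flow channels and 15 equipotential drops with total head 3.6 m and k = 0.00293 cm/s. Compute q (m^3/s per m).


Convert k to m/s for unit consistency with H:
k = 0.00293 cm/s = 0.00293 / 100 m/s = 2.93e-05 m/s
Using q = k * H * Nf / Nd
Nf / Nd = 8 / 15 = 0.5333
q = 2.93e-05 * 3.6 * 0.5333
q = 5.626e-05 m^3/s per m


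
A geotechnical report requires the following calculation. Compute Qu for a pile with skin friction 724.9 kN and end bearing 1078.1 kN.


Using Qu = Qf + Qb
Qu = 724.9 + 1078.1
Qu = 1803.0 kN


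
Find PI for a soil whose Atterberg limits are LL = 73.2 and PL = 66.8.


Result: 6.4

Derivation:
Using PI = LL - PL
PI = 73.2 - 66.8
PI = 6.4


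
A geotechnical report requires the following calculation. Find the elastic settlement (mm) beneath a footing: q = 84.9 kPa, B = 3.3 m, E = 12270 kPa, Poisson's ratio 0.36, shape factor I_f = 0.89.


Using Se = q * B * (1 - nu^2) * I_f / E
1 - nu^2 = 1 - 0.36^2 = 0.8704
Se = 84.9 * 3.3 * 0.8704 * 0.89 / 12270
Se = 0.017688 m
Convert to mm: Se = 0.017688 * 1000 = 17.688 mm


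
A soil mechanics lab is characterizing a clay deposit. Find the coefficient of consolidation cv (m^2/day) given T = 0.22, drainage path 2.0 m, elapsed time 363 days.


Using cv = T * H_dr^2 / t
H_dr^2 = 2.0^2 = 4.0
cv = 0.22 * 4.0 / 363
cv = 0.00242 m^2/day


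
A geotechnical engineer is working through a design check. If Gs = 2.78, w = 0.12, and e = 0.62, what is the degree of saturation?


Using S = Gs * w / e
S = 2.78 * 0.12 / 0.62
S = 0.5381


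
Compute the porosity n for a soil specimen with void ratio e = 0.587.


Using the relation n = e / (1 + e)
n = 0.587 / (1 + 0.587)
n = 0.587 / 1.587
n = 0.3699


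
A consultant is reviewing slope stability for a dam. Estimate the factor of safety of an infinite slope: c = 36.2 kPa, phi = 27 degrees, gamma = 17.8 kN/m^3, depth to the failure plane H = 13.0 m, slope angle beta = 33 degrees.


Using Fs = c / (gamma*H*sin(beta)*cos(beta)) + tan(phi)/tan(beta)
Cohesion contribution = 36.2 / (17.8*13.0*sin(33)*cos(33))
Cohesion contribution = 0.342488
Friction contribution = tan(27)/tan(33) = 0.7846
Fs = 0.342488 + 0.7846
Fs = 1.127
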